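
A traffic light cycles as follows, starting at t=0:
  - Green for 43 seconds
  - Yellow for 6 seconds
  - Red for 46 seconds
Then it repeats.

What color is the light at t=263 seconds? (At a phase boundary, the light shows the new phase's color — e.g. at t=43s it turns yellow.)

Answer: red

Derivation:
Cycle length = 43 + 6 + 46 = 95s
t = 263, phase_t = 263 mod 95 = 73
73 >= 49 → RED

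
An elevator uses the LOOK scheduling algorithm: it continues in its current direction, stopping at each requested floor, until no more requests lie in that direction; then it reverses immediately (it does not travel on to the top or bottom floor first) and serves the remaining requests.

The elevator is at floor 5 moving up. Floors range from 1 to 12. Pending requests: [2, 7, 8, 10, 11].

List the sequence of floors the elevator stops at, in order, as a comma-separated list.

Answer: 7, 8, 10, 11, 2

Derivation:
Current: 5, moving UP
Serve above first (ascending): [7, 8, 10, 11]
Then reverse, serve below (descending): [2]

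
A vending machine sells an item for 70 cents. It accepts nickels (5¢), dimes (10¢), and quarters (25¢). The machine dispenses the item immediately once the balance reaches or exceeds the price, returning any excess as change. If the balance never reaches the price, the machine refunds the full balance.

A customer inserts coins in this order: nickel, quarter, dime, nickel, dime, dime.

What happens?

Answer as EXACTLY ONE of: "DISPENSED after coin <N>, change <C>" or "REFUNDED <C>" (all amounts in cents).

Price: 70¢
Coin 1 (nickel, 5¢): balance = 5¢
Coin 2 (quarter, 25¢): balance = 30¢
Coin 3 (dime, 10¢): balance = 40¢
Coin 4 (nickel, 5¢): balance = 45¢
Coin 5 (dime, 10¢): balance = 55¢
Coin 6 (dime, 10¢): balance = 65¢
All coins inserted, balance 65¢ < price 70¢ → REFUND 65¢

Answer: REFUNDED 65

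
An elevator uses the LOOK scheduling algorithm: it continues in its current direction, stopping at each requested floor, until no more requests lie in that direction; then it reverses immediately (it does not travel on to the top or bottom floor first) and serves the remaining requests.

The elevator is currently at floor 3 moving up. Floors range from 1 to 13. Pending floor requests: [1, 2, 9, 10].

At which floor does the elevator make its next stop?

Current floor: 3, direction: up
Requests above: [9, 10]
Requests below: [1, 2]
Moving up and requests lie above → nearest above is min([9, 10]) = 9

Answer: 9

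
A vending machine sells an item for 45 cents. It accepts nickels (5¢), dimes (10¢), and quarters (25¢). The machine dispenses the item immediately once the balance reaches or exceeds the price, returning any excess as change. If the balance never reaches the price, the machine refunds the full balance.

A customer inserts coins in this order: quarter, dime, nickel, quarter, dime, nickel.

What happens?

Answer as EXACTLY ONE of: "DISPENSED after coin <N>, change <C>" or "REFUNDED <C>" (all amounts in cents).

Answer: DISPENSED after coin 4, change 20

Derivation:
Price: 45¢
Coin 1 (quarter, 25¢): balance = 25¢
Coin 2 (dime, 10¢): balance = 35¢
Coin 3 (nickel, 5¢): balance = 40¢
Coin 4 (quarter, 25¢): balance = 65¢
  → balance >= price → DISPENSE, change = 65 - 45 = 20¢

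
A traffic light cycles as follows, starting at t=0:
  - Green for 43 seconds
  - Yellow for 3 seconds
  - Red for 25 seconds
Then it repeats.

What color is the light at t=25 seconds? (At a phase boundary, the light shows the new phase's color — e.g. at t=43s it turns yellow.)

Answer: green

Derivation:
Cycle length = 43 + 3 + 25 = 71s
t = 25, phase_t = 25 mod 71 = 25
25 < 43 (green end) → GREEN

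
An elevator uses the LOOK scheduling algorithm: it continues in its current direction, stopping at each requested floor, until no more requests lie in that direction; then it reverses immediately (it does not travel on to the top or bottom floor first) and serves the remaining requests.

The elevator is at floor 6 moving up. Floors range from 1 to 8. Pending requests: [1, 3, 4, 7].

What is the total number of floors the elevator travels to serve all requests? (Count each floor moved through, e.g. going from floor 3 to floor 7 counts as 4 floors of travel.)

Start at floor 6 moving up, LOOK stop order: [7, 4, 3, 1]
  6 → 7: |7-6| = 1, total = 1
  7 → 4: |4-7| = 3, total = 4
  4 → 3: |3-4| = 1, total = 5
  3 → 1: |1-3| = 2, total = 7

Answer: 7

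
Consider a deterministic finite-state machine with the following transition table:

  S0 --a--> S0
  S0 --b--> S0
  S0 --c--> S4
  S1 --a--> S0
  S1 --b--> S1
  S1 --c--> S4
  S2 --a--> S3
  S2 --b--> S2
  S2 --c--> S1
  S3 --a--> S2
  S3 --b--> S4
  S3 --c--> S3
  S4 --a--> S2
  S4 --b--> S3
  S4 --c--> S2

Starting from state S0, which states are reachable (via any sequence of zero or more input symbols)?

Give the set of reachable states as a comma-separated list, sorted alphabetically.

BFS from S0:
  visit S0: S0--a-->S0 (seen), S0--b-->S0 (seen), S0--c-->S4 (new)
  visit S4: S4--a-->S2 (new), S4--b-->S3 (new), S4--c-->S2 (seen)
  visit S2: S2--a-->S3 (seen), S2--b-->S2 (seen), S2--c-->S1 (new)
  visit S3: S3--a-->S2 (seen), S3--b-->S4 (seen), S3--c-->S3 (seen)
  visit S1: S1--a-->S0 (seen), S1--b-->S1 (seen), S1--c-->S4 (seen)

Answer: S0, S1, S2, S3, S4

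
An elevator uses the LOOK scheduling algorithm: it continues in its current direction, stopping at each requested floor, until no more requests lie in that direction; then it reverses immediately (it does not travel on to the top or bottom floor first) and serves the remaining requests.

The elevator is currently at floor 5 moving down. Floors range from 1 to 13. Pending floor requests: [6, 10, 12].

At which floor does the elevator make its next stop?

Answer: 6

Derivation:
Current floor: 5, direction: down
Requests above: [6, 10, 12]
Requests below: []
Moving down but no requests below → reverse; nearest above is min([6, 10, 12]) = 6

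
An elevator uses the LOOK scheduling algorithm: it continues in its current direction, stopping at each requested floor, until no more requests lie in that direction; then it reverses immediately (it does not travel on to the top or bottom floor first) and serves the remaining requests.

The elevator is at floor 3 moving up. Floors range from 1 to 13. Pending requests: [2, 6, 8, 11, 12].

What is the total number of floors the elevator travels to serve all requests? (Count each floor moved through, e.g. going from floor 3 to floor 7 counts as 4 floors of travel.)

Start at floor 3 moving up, LOOK stop order: [6, 8, 11, 12, 2]
  3 → 6: |6-3| = 3, total = 3
  6 → 8: |8-6| = 2, total = 5
  8 → 11: |11-8| = 3, total = 8
  11 → 12: |12-11| = 1, total = 9
  12 → 2: |2-12| = 10, total = 19

Answer: 19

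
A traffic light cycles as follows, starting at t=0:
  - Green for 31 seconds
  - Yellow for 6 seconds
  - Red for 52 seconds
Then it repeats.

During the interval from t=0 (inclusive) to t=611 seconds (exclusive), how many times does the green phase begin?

Answer: 7

Derivation:
Cycle = 31+6+52 = 89s
green phase starts at t = k*89 + 0 for k=0,1,2,...
Need k*89+0 < 611 → k < 6.865
k ∈ {0, ..., 6} → 7 starts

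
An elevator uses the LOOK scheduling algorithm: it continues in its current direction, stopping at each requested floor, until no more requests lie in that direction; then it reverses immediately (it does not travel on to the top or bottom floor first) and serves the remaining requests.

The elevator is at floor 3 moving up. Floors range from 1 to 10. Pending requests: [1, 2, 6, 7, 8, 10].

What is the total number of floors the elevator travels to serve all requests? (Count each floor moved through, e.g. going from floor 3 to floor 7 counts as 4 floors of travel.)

Start at floor 3 moving up, LOOK stop order: [6, 7, 8, 10, 2, 1]
  3 → 6: |6-3| = 3, total = 3
  6 → 7: |7-6| = 1, total = 4
  7 → 8: |8-7| = 1, total = 5
  8 → 10: |10-8| = 2, total = 7
  10 → 2: |2-10| = 8, total = 15
  2 → 1: |1-2| = 1, total = 16

Answer: 16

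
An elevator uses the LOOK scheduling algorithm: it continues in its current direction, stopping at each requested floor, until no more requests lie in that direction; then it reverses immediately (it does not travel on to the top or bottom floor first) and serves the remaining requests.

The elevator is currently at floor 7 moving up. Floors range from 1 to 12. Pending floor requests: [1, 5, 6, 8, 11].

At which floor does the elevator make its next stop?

Current floor: 7, direction: up
Requests above: [8, 11]
Requests below: [1, 5, 6]
Moving up and requests lie above → nearest above is min([8, 11]) = 8

Answer: 8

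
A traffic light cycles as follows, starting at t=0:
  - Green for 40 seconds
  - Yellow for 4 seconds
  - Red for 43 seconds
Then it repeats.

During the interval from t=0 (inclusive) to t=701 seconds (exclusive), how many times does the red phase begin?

Cycle = 40+4+43 = 87s
red phase starts at t = k*87 + 44 for k=0,1,2,...
Need k*87+44 < 701 → k < 7.552
k ∈ {0, ..., 7} → 8 starts

Answer: 8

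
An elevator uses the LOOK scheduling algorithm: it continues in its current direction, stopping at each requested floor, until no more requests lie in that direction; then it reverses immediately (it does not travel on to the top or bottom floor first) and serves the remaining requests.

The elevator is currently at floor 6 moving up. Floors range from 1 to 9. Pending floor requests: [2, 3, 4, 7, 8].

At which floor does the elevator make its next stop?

Current floor: 6, direction: up
Requests above: [7, 8]
Requests below: [2, 3, 4]
Moving up and requests lie above → nearest above is min([7, 8]) = 7

Answer: 7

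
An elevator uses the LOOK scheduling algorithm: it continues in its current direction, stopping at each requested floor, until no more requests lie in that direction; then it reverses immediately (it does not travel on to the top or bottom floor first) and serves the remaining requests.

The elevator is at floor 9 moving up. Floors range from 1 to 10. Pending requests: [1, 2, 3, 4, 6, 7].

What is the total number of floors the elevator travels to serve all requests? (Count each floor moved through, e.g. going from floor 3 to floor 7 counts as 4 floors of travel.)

Answer: 8

Derivation:
Start at floor 9 moving up, LOOK stop order: [7, 6, 4, 3, 2, 1]
  9 → 7: |7-9| = 2, total = 2
  7 → 6: |6-7| = 1, total = 3
  6 → 4: |4-6| = 2, total = 5
  4 → 3: |3-4| = 1, total = 6
  3 → 2: |2-3| = 1, total = 7
  2 → 1: |1-2| = 1, total = 8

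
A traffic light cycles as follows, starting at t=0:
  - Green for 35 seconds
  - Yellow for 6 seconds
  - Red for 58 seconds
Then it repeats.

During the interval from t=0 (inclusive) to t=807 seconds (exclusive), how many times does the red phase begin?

Cycle = 35+6+58 = 99s
red phase starts at t = k*99 + 41 for k=0,1,2,...
Need k*99+41 < 807 → k < 7.737
k ∈ {0, ..., 7} → 8 starts

Answer: 8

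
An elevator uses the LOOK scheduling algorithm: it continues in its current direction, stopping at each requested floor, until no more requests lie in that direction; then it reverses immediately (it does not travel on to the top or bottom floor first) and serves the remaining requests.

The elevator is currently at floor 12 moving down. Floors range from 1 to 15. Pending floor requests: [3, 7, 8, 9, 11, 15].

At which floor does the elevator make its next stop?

Current floor: 12, direction: down
Requests above: [15]
Requests below: [3, 7, 8, 9, 11]
Moving down and requests lie below → nearest below is max([3, 7, 8, 9, 11]) = 11

Answer: 11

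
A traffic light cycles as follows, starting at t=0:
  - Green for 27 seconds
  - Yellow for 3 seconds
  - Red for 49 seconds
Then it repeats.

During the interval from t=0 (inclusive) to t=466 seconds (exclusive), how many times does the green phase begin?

Cycle = 27+3+49 = 79s
green phase starts at t = k*79 + 0 for k=0,1,2,...
Need k*79+0 < 466 → k < 5.899
k ∈ {0, ..., 5} → 6 starts

Answer: 6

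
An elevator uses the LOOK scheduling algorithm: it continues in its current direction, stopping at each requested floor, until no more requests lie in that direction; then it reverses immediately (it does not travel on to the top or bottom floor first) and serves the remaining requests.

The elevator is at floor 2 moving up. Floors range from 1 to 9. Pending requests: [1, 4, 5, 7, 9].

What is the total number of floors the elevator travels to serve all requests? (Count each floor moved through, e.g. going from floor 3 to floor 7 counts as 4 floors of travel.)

Answer: 15

Derivation:
Start at floor 2 moving up, LOOK stop order: [4, 5, 7, 9, 1]
  2 → 4: |4-2| = 2, total = 2
  4 → 5: |5-4| = 1, total = 3
  5 → 7: |7-5| = 2, total = 5
  7 → 9: |9-7| = 2, total = 7
  9 → 1: |1-9| = 8, total = 15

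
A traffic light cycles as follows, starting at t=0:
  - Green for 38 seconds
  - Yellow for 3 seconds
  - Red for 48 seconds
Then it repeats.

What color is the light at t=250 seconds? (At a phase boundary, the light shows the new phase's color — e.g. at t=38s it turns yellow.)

Answer: red

Derivation:
Cycle length = 38 + 3 + 48 = 89s
t = 250, phase_t = 250 mod 89 = 72
72 >= 41 → RED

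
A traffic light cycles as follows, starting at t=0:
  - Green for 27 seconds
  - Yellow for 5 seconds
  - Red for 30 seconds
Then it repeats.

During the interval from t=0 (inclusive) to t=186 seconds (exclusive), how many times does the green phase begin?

Answer: 3

Derivation:
Cycle = 27+5+30 = 62s
green phase starts at t = k*62 + 0 for k=0,1,2,...
Need k*62+0 < 186 → k < 3.000
k ∈ {0, ..., 2} → 3 starts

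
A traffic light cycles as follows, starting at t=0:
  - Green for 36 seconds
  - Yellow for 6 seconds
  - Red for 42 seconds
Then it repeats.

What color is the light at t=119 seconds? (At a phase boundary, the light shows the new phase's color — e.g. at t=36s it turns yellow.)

Cycle length = 36 + 6 + 42 = 84s
t = 119, phase_t = 119 mod 84 = 35
35 < 36 (green end) → GREEN

Answer: green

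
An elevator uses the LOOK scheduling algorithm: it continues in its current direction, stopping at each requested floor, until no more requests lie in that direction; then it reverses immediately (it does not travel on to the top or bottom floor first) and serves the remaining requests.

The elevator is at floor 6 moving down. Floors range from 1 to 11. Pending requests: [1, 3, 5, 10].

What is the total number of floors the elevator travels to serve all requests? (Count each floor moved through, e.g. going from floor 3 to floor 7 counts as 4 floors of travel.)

Answer: 14

Derivation:
Start at floor 6 moving down, LOOK stop order: [5, 3, 1, 10]
  6 → 5: |5-6| = 1, total = 1
  5 → 3: |3-5| = 2, total = 3
  3 → 1: |1-3| = 2, total = 5
  1 → 10: |10-1| = 9, total = 14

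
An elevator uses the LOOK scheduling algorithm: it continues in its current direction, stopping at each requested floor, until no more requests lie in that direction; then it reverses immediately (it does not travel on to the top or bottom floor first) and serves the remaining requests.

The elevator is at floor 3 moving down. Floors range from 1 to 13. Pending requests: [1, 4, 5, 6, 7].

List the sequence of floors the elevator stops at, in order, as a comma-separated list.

Current: 3, moving DOWN
Serve below first (descending): [1]
Then reverse, serve above (ascending): [4, 5, 6, 7]

Answer: 1, 4, 5, 6, 7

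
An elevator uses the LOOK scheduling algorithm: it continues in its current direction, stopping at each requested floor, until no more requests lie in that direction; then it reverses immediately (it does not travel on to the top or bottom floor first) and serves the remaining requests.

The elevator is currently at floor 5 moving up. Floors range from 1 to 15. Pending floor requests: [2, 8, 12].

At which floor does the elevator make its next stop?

Answer: 8

Derivation:
Current floor: 5, direction: up
Requests above: [8, 12]
Requests below: [2]
Moving up and requests lie above → nearest above is min([8, 12]) = 8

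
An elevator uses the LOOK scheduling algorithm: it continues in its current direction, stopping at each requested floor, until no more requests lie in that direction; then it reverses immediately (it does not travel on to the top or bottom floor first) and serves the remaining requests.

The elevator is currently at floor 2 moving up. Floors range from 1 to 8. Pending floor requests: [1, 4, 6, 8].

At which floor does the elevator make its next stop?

Answer: 4

Derivation:
Current floor: 2, direction: up
Requests above: [4, 6, 8]
Requests below: [1]
Moving up and requests lie above → nearest above is min([4, 6, 8]) = 4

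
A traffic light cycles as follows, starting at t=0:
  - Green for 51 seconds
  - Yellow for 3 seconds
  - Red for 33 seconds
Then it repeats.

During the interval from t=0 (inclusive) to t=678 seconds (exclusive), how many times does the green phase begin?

Answer: 8

Derivation:
Cycle = 51+3+33 = 87s
green phase starts at t = k*87 + 0 for k=0,1,2,...
Need k*87+0 < 678 → k < 7.793
k ∈ {0, ..., 7} → 8 starts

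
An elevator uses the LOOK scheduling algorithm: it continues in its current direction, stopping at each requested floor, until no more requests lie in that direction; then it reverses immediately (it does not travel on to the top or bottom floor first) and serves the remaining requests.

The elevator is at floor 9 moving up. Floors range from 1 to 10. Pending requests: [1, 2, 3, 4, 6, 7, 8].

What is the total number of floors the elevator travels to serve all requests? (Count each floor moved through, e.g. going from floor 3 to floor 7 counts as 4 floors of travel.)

Start at floor 9 moving up, LOOK stop order: [8, 7, 6, 4, 3, 2, 1]
  9 → 8: |8-9| = 1, total = 1
  8 → 7: |7-8| = 1, total = 2
  7 → 6: |6-7| = 1, total = 3
  6 → 4: |4-6| = 2, total = 5
  4 → 3: |3-4| = 1, total = 6
  3 → 2: |2-3| = 1, total = 7
  2 → 1: |1-2| = 1, total = 8

Answer: 8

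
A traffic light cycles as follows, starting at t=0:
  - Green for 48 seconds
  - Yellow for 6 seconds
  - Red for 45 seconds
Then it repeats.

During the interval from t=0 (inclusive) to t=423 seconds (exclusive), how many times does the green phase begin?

Cycle = 48+6+45 = 99s
green phase starts at t = k*99 + 0 for k=0,1,2,...
Need k*99+0 < 423 → k < 4.273
k ∈ {0, ..., 4} → 5 starts

Answer: 5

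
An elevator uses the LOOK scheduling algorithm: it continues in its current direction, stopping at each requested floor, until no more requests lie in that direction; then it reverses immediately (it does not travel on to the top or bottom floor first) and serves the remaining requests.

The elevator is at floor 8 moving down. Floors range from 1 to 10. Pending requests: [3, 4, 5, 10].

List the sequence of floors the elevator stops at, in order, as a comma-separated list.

Answer: 5, 4, 3, 10

Derivation:
Current: 8, moving DOWN
Serve below first (descending): [5, 4, 3]
Then reverse, serve above (ascending): [10]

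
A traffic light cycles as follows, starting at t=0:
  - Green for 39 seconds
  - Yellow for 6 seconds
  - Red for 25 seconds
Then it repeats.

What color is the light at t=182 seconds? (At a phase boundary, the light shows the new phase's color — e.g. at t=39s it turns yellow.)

Answer: yellow

Derivation:
Cycle length = 39 + 6 + 25 = 70s
t = 182, phase_t = 182 mod 70 = 42
39 <= 42 < 45 (yellow end) → YELLOW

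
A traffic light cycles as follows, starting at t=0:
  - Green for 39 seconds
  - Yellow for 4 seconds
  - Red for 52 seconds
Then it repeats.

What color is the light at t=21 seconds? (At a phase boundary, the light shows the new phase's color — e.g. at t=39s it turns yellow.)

Cycle length = 39 + 4 + 52 = 95s
t = 21, phase_t = 21 mod 95 = 21
21 < 39 (green end) → GREEN

Answer: green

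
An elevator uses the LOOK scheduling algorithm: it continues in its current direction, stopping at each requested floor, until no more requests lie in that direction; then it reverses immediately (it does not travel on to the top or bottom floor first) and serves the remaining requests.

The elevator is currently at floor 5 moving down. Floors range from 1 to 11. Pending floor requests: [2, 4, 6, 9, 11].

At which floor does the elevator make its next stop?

Current floor: 5, direction: down
Requests above: [6, 9, 11]
Requests below: [2, 4]
Moving down and requests lie below → nearest below is max([2, 4]) = 4

Answer: 4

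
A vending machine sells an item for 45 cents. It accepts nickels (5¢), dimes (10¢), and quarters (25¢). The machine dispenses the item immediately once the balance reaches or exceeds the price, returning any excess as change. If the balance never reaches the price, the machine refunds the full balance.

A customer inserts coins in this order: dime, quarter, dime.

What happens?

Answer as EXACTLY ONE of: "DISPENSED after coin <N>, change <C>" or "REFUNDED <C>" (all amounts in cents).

Price: 45¢
Coin 1 (dime, 10¢): balance = 10¢
Coin 2 (quarter, 25¢): balance = 35¢
Coin 3 (dime, 10¢): balance = 45¢
  → balance >= price → DISPENSE, change = 45 - 45 = 0¢

Answer: DISPENSED after coin 3, change 0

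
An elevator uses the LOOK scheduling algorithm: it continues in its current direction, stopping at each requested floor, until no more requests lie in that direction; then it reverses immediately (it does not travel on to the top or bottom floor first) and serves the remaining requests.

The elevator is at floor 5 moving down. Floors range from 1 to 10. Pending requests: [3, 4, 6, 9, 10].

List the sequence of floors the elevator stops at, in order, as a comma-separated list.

Current: 5, moving DOWN
Serve below first (descending): [4, 3]
Then reverse, serve above (ascending): [6, 9, 10]

Answer: 4, 3, 6, 9, 10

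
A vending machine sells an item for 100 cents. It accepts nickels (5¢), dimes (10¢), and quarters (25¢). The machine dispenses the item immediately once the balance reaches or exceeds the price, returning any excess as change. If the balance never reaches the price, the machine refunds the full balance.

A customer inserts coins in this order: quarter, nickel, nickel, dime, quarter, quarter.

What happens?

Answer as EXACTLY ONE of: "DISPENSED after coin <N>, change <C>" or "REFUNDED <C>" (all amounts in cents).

Price: 100¢
Coin 1 (quarter, 25¢): balance = 25¢
Coin 2 (nickel, 5¢): balance = 30¢
Coin 3 (nickel, 5¢): balance = 35¢
Coin 4 (dime, 10¢): balance = 45¢
Coin 5 (quarter, 25¢): balance = 70¢
Coin 6 (quarter, 25¢): balance = 95¢
All coins inserted, balance 95¢ < price 100¢ → REFUND 95¢

Answer: REFUNDED 95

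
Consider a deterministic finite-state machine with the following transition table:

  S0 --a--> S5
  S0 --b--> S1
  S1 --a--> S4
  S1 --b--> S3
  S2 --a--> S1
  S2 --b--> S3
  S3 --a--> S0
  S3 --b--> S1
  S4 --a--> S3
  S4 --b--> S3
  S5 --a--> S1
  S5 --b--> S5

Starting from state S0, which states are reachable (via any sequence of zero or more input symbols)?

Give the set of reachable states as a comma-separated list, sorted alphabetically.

Answer: S0, S1, S3, S4, S5

Derivation:
BFS from S0:
  visit S0: S0--a-->S5 (new), S0--b-->S1 (new)
  visit S5: S5--a-->S1 (seen), S5--b-->S5 (seen)
  visit S1: S1--a-->S4 (new), S1--b-->S3 (new)
  visit S4: S4--a-->S3 (seen), S4--b-->S3 (seen)
  visit S3: S3--a-->S0 (seen), S3--b-->S1 (seen)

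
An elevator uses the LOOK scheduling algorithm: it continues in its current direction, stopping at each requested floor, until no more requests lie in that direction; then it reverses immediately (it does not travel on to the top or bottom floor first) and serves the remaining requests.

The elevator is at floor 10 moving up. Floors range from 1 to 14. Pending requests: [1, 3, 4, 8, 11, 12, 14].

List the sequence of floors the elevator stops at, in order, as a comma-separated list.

Answer: 11, 12, 14, 8, 4, 3, 1

Derivation:
Current: 10, moving UP
Serve above first (ascending): [11, 12, 14]
Then reverse, serve below (descending): [8, 4, 3, 1]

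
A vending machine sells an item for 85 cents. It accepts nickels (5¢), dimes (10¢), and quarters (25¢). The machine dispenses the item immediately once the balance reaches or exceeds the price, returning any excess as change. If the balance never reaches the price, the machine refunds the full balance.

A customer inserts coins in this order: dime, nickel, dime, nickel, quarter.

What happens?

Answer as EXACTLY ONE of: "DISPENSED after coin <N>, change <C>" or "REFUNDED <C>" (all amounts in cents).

Price: 85¢
Coin 1 (dime, 10¢): balance = 10¢
Coin 2 (nickel, 5¢): balance = 15¢
Coin 3 (dime, 10¢): balance = 25¢
Coin 4 (nickel, 5¢): balance = 30¢
Coin 5 (quarter, 25¢): balance = 55¢
All coins inserted, balance 55¢ < price 85¢ → REFUND 55¢

Answer: REFUNDED 55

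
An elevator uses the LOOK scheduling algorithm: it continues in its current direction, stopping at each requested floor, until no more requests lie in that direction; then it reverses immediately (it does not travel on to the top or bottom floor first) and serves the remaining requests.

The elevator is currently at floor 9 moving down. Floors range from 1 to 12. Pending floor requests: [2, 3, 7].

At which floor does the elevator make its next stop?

Answer: 7

Derivation:
Current floor: 9, direction: down
Requests above: []
Requests below: [2, 3, 7]
Moving down and requests lie below → nearest below is max([2, 3, 7]) = 7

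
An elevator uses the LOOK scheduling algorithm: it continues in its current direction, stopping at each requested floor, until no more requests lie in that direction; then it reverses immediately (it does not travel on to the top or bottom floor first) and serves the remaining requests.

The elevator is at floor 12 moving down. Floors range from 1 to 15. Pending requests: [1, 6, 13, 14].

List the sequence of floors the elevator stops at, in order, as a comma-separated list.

Current: 12, moving DOWN
Serve below first (descending): [6, 1]
Then reverse, serve above (ascending): [13, 14]

Answer: 6, 1, 13, 14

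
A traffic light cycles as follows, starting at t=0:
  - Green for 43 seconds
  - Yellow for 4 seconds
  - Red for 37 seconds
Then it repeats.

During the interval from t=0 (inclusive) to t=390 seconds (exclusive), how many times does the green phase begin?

Answer: 5

Derivation:
Cycle = 43+4+37 = 84s
green phase starts at t = k*84 + 0 for k=0,1,2,...
Need k*84+0 < 390 → k < 4.643
k ∈ {0, ..., 4} → 5 starts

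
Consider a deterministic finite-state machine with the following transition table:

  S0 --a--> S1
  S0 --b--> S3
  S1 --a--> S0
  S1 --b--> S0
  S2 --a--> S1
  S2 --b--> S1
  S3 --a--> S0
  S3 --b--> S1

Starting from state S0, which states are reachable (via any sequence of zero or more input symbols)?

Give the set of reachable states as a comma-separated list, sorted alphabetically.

Answer: S0, S1, S3

Derivation:
BFS from S0:
  visit S0: S0--a-->S1 (new), S0--b-->S3 (new)
  visit S1: S1--a-->S0 (seen), S1--b-->S0 (seen)
  visit S3: S3--a-->S0 (seen), S3--b-->S1 (seen)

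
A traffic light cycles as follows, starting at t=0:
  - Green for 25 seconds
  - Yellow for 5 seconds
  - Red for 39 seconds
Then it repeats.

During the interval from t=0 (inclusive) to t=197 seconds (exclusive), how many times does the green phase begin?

Answer: 3

Derivation:
Cycle = 25+5+39 = 69s
green phase starts at t = k*69 + 0 for k=0,1,2,...
Need k*69+0 < 197 → k < 2.855
k ∈ {0, ..., 2} → 3 starts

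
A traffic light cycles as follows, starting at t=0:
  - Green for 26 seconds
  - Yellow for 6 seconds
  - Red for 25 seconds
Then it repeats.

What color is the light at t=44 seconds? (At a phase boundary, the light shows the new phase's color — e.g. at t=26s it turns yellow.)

Cycle length = 26 + 6 + 25 = 57s
t = 44, phase_t = 44 mod 57 = 44
44 >= 32 → RED

Answer: red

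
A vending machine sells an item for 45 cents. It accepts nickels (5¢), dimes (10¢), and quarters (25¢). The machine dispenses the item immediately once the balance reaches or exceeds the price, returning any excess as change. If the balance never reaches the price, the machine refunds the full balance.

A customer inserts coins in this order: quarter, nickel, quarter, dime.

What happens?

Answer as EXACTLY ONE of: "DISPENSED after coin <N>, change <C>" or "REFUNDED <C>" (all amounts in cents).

Price: 45¢
Coin 1 (quarter, 25¢): balance = 25¢
Coin 2 (nickel, 5¢): balance = 30¢
Coin 3 (quarter, 25¢): balance = 55¢
  → balance >= price → DISPENSE, change = 55 - 45 = 10¢

Answer: DISPENSED after coin 3, change 10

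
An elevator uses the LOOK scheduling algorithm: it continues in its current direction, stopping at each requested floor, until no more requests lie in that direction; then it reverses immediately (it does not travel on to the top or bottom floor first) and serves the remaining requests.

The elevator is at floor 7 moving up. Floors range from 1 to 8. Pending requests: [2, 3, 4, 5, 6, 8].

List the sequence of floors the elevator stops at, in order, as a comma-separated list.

Current: 7, moving UP
Serve above first (ascending): [8]
Then reverse, serve below (descending): [6, 5, 4, 3, 2]

Answer: 8, 6, 5, 4, 3, 2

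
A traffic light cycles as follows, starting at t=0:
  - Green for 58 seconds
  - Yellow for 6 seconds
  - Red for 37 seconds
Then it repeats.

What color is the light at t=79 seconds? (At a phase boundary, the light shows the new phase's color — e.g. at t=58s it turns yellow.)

Cycle length = 58 + 6 + 37 = 101s
t = 79, phase_t = 79 mod 101 = 79
79 >= 64 → RED

Answer: red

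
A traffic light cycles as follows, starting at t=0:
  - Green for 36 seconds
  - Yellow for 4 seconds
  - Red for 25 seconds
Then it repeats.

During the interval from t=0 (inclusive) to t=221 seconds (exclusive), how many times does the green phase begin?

Answer: 4

Derivation:
Cycle = 36+4+25 = 65s
green phase starts at t = k*65 + 0 for k=0,1,2,...
Need k*65+0 < 221 → k < 3.400
k ∈ {0, ..., 3} → 4 starts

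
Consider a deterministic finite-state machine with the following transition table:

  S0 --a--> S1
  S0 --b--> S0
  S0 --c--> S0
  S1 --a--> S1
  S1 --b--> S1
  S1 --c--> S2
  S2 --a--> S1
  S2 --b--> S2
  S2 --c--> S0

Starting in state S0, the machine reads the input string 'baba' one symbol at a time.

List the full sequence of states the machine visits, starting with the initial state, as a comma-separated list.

Answer: S0, S0, S1, S1, S1

Derivation:
Start: S0
  read 'b': S0 --b--> S0
  read 'a': S0 --a--> S1
  read 'b': S1 --b--> S1
  read 'a': S1 --a--> S1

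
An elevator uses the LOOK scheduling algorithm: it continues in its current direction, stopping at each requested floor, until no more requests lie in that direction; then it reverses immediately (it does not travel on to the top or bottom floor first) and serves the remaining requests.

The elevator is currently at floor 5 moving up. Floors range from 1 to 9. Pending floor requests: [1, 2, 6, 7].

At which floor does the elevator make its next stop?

Answer: 6

Derivation:
Current floor: 5, direction: up
Requests above: [6, 7]
Requests below: [1, 2]
Moving up and requests lie above → nearest above is min([6, 7]) = 6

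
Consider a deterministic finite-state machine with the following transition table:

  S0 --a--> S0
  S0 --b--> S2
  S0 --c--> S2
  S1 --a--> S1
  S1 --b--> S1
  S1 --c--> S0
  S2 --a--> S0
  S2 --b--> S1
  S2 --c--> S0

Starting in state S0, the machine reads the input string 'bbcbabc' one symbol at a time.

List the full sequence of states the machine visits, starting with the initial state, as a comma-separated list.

Start: S0
  read 'b': S0 --b--> S2
  read 'b': S2 --b--> S1
  read 'c': S1 --c--> S0
  read 'b': S0 --b--> S2
  read 'a': S2 --a--> S0
  read 'b': S0 --b--> S2
  read 'c': S2 --c--> S0

Answer: S0, S2, S1, S0, S2, S0, S2, S0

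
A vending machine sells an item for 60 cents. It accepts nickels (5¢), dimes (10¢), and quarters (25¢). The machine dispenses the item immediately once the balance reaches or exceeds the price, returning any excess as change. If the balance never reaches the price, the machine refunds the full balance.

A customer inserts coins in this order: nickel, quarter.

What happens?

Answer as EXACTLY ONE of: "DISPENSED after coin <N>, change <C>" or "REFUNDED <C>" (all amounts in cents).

Price: 60¢
Coin 1 (nickel, 5¢): balance = 5¢
Coin 2 (quarter, 25¢): balance = 30¢
All coins inserted, balance 30¢ < price 60¢ → REFUND 30¢

Answer: REFUNDED 30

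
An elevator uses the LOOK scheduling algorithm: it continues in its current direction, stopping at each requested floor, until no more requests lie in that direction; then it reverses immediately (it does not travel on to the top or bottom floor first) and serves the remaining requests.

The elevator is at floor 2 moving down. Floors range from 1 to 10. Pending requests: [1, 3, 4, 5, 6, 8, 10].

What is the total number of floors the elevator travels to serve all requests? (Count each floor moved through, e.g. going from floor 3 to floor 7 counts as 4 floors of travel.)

Start at floor 2 moving down, LOOK stop order: [1, 3, 4, 5, 6, 8, 10]
  2 → 1: |1-2| = 1, total = 1
  1 → 3: |3-1| = 2, total = 3
  3 → 4: |4-3| = 1, total = 4
  4 → 5: |5-4| = 1, total = 5
  5 → 6: |6-5| = 1, total = 6
  6 → 8: |8-6| = 2, total = 8
  8 → 10: |10-8| = 2, total = 10

Answer: 10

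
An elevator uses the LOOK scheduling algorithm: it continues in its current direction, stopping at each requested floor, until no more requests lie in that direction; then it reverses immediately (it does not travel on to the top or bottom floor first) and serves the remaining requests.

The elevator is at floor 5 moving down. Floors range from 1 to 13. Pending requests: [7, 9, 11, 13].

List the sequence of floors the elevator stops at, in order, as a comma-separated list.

Current: 5, moving DOWN
Serve below first (descending): []
Then reverse, serve above (ascending): [7, 9, 11, 13]

Answer: 7, 9, 11, 13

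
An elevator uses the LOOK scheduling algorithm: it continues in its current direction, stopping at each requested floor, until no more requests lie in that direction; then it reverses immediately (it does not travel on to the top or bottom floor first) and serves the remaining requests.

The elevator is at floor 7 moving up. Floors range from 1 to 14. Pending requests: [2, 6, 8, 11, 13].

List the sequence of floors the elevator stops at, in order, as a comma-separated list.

Answer: 8, 11, 13, 6, 2

Derivation:
Current: 7, moving UP
Serve above first (ascending): [8, 11, 13]
Then reverse, serve below (descending): [6, 2]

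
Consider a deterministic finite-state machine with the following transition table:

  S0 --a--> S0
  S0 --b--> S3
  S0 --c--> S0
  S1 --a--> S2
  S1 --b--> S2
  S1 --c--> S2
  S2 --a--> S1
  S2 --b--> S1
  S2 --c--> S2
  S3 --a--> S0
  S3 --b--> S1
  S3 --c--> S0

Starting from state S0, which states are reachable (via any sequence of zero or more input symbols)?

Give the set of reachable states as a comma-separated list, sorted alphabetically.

Answer: S0, S1, S2, S3

Derivation:
BFS from S0:
  visit S0: S0--a-->S0 (seen), S0--b-->S3 (new), S0--c-->S0 (seen)
  visit S3: S3--a-->S0 (seen), S3--b-->S1 (new), S3--c-->S0 (seen)
  visit S1: S1--a-->S2 (new), S1--b-->S2 (seen), S1--c-->S2 (seen)
  visit S2: S2--a-->S1 (seen), S2--b-->S1 (seen), S2--c-->S2 (seen)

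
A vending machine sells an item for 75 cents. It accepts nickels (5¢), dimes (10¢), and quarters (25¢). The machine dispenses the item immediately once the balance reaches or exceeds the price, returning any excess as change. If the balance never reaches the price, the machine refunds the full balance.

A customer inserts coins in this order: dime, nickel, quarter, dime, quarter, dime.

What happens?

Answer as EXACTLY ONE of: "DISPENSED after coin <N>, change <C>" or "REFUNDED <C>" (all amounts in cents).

Answer: DISPENSED after coin 5, change 0

Derivation:
Price: 75¢
Coin 1 (dime, 10¢): balance = 10¢
Coin 2 (nickel, 5¢): balance = 15¢
Coin 3 (quarter, 25¢): balance = 40¢
Coin 4 (dime, 10¢): balance = 50¢
Coin 5 (quarter, 25¢): balance = 75¢
  → balance >= price → DISPENSE, change = 75 - 75 = 0¢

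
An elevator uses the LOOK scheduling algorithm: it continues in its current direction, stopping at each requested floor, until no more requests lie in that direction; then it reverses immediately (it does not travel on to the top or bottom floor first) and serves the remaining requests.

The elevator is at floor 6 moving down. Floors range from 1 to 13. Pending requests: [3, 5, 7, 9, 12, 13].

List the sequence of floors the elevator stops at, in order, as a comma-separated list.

Current: 6, moving DOWN
Serve below first (descending): [5, 3]
Then reverse, serve above (ascending): [7, 9, 12, 13]

Answer: 5, 3, 7, 9, 12, 13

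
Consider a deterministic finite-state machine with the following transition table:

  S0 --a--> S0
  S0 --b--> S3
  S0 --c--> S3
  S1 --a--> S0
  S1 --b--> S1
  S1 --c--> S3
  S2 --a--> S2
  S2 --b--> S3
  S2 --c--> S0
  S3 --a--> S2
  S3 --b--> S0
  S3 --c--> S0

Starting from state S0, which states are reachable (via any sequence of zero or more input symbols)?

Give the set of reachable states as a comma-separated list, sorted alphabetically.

BFS from S0:
  visit S0: S0--a-->S0 (seen), S0--b-->S3 (new), S0--c-->S3 (seen)
  visit S3: S3--a-->S2 (new), S3--b-->S0 (seen), S3--c-->S0 (seen)
  visit S2: S2--a-->S2 (seen), S2--b-->S3 (seen), S2--c-->S0 (seen)

Answer: S0, S2, S3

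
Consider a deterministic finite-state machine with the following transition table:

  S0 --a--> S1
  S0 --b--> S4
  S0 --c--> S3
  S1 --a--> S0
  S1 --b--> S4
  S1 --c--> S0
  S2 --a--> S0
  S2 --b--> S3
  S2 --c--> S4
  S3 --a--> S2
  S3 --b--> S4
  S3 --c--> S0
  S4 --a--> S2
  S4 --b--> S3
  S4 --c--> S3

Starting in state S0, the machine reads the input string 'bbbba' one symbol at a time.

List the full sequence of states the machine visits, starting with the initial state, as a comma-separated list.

Start: S0
  read 'b': S0 --b--> S4
  read 'b': S4 --b--> S3
  read 'b': S3 --b--> S4
  read 'b': S4 --b--> S3
  read 'a': S3 --a--> S2

Answer: S0, S4, S3, S4, S3, S2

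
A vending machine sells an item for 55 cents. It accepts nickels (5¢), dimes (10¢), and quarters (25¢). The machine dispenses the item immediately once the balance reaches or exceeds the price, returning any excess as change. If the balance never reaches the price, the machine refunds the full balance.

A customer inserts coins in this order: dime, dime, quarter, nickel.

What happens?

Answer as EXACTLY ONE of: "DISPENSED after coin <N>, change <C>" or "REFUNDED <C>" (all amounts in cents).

Answer: REFUNDED 50

Derivation:
Price: 55¢
Coin 1 (dime, 10¢): balance = 10¢
Coin 2 (dime, 10¢): balance = 20¢
Coin 3 (quarter, 25¢): balance = 45¢
Coin 4 (nickel, 5¢): balance = 50¢
All coins inserted, balance 50¢ < price 55¢ → REFUND 50¢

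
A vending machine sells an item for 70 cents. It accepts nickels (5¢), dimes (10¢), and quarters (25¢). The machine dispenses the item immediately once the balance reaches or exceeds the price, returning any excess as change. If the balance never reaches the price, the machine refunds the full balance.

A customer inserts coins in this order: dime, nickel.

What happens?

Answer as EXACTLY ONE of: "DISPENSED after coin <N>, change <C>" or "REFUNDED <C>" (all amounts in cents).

Price: 70¢
Coin 1 (dime, 10¢): balance = 10¢
Coin 2 (nickel, 5¢): balance = 15¢
All coins inserted, balance 15¢ < price 70¢ → REFUND 15¢

Answer: REFUNDED 15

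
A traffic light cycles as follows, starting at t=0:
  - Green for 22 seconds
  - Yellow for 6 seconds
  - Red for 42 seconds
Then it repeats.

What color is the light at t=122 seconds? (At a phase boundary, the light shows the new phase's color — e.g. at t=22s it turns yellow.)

Cycle length = 22 + 6 + 42 = 70s
t = 122, phase_t = 122 mod 70 = 52
52 >= 28 → RED

Answer: red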